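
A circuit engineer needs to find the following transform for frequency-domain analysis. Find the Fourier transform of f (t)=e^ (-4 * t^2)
The Fourier transform of a Gaussian e^(-a*t^2) is sqrt(pi/a)*e^(-omega^2/(4a)).
With a=4: F(omega)=sqrt(pi)/2*e^(-omega^2/16)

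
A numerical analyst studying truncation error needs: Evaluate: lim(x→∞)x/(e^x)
Apply L'Hôpital 1 times (∞/∞ each time):
Eventually get 1!/(e^x) → 0

Answer: 0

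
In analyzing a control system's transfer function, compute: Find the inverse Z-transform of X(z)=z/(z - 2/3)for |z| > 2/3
Standard pair: z/(z-a) <-> a^n * u[n] for causal signals
With a=2/3: x[n]=(2/3)^n * u[n]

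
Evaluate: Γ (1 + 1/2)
Γ(n + 1/2)=(2n)!√π/(4^n·n!)
=2√π/(4·1)=(1/2)·√π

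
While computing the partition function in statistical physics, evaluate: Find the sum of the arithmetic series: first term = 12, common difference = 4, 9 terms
Last term: a_n = 12 + (9 - 1)·4 = 44
Sum = n(a_1 + a_n)/2 = 9(12 + 44)/2 = 252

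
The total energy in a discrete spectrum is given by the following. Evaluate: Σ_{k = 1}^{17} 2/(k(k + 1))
Partial fractions: 2/(k(k+1)) = 2/k - 2/(k+1)
Telescoping sum: 2(1-1/18) = 2·17/18

Answer: 17/9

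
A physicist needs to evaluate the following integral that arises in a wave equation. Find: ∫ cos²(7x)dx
Using identity cos²(u) = (1 + cos(2u))/2:
∫ (1 + cos(14x))/2 dx = x/2 + sin(14x)/28 + C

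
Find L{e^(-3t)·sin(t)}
First shifting: L{e^(at)f(t)} = F(s-a)
L{sin(t)} = 1/(s²+1)
Shift: 1/((s+3)²+1)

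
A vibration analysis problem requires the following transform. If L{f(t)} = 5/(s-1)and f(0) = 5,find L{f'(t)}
L{f'(t)}=s·F(s) - f(0)=5s/(s-1)-5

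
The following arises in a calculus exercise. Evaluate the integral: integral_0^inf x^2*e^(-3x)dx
This is a Gamma integral. Substitute u = 3x (du = 3 dx):
integral_0^inf x^2 * e^(-3x) dx = (1/3^3) integral_0^inf u^2 * e^(-u) du
= Gamma(3)/3^3 = 2!/3^3 = 2/27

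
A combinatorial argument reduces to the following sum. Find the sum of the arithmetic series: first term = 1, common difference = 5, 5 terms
Last term: a_n=1+(5-1)·5=21
Sum=n(a_1+a_n)/2=5(1+21)/2=55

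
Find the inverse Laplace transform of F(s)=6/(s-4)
L^(-1){6/(s-a)} = c·e^(at)
Here a = 4, c = 6

Answer: 6e^(4t)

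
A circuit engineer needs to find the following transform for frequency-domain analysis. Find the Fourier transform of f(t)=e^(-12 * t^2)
The Fourier transform of a Gaussian e^(-a * t^2) is sqrt(pi/a) * e^(-omega^2/(4a)).
With a = 12: F(omega) = sqrt(pi/12) * e^(-omega^2/48)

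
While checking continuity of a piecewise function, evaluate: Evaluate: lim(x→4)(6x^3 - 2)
Polynomial is continuous, so substitute x = 4:
6·4^3-2 = 382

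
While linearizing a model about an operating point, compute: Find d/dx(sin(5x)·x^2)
Product rule: (fg)'=f'g + fg'
f=sin(5x), f'=5·cos(5x)
g=x^2, g'=2x

Answer: 5·cos(5x)·x^2 + 2·sin(5x)·x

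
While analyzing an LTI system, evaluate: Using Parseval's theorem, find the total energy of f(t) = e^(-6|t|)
Parseval's theorem: E = integral |f(t)|^2 dt = (1/2pi) integral |F(omega)|^2 domega
E = integral_{-inf}^{inf} e^(-12|t|) dt = 2*integral_0^inf e^(-12t) dt = 2/(2*6) = 1/6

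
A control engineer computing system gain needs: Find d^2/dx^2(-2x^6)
Apply power rule 2 times:
d^1: -12x^5
d^2: -60x^4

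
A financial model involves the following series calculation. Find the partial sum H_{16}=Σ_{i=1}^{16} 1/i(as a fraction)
H_16=1 + 1/2 + 1/3 + ... + 1/16
=2436559/720720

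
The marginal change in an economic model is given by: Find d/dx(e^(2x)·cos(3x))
Product rule: (fg)' = f'g + fg'
f = e^(2x), f' = 2·e^(2x)
g = cos(3x), g' = -3·sin(3x)

Answer: 2·e^(2x)·cos(3x) - 3·e^(2x)·sin(3x)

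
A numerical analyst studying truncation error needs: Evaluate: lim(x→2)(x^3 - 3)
Polynomial is continuous, so substitute x = 2:
1·2^3-3 = 5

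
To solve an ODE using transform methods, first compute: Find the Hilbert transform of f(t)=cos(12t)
The Hilbert transform shifts each frequency component by -pi/2.
H{cos(wt)}=sin(wt)
With w=12: H{cos(12t)}=sin(12t)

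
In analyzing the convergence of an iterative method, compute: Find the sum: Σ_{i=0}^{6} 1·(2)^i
Geometric series: S=a(1 - r^n)/(1 - r)
a=1, r=2, n=7
S=1(1-128)/-1=127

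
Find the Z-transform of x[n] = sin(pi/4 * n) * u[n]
Z{sin(w0 * n) * u[n]}=z * sin(w0)/(z^2 - 2z * cos(w0) + 1)
With w0=pi/4: X(z)=z * sin(pi/4)/(z^2 - 2z * cos(pi/4) + 1)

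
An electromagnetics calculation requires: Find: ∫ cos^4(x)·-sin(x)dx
Let u=cos(x), du=-sin(x) dx
∫ u^4 du=u^5/5 + C

Answer: cos^5(x)/5 + C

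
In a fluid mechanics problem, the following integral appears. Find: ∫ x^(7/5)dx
Power rule: ∫ x^(7/5) dx = x^(12/5)/(12/5)+C

Answer: (5/12)·x^(12/5)+C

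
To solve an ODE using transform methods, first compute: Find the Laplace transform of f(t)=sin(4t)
L{sin(wt)}=w/(s²+w²)
L{sin(4t)}=4/(s²+16)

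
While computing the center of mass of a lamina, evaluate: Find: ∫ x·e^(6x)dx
Integration by parts: u=x, dv=e^(6x) dx
du=dx, v=e^(6x)/6
=x·e^(6x)/6 - ∫ e^(6x)/6 dx
=x·e^(6x)/6 - e^(6x)/36+C

Answer: e^(6x)(x/6-1/36)+C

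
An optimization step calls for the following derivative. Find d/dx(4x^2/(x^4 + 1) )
Quotient rule: (f/g)' = (f'g - fg')/g²
f = 4x^2, f' = 8x
g = x^4 + 1, g' = 4x^3

Answer: (8x·(x^4 + 1) - 16x^5)/(x^4 + 1)²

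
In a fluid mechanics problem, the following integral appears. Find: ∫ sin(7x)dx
Using substitution u = 7x: ∫ sin(u) du/7 = -cos(u)/7+C

Answer: (-1/7)cos(7x)+C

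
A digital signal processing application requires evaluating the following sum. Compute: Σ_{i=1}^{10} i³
Using formula: Σ i^3=[n(n + 1)/2]²=[10·11/2]²=3025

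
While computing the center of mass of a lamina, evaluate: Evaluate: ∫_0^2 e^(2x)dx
Antiderivative: (1/2)e^(2x)
Evaluate: (1/2)(e^4-1)

Answer: (e^4-1)/2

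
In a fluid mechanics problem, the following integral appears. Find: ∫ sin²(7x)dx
Using identity sin²(u)=(1 - cos(2u))/2:
∫ (1 - cos(14x))/2 dx=x/2 - sin(14x)/28 + C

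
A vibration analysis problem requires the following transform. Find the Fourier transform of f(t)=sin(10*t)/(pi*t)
sin(W * t)/(pi * t) = (W/pi) * sinc(W * t/pi) is the impulse response of the ideal low-pass filter with cutoff W (here W = 10).
Its Fourier transform is a rectangular function:
F(omega) = 1 for |omega| < 10, 0 otherwise

Answer: rect(omega/20) [i.e., 1 for |omega| < 10, 0 otherwise]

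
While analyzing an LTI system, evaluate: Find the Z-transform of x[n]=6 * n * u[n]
Z{n * u[n]}=z/(z-1)^2
By linearity: Z{6 * n * u[n]}=6z/(z-1)^2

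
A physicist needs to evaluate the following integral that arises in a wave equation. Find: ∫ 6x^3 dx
Using power rule: ∫ 6x^3 dx = 6/4 x^4+C = (3/2)x^4+C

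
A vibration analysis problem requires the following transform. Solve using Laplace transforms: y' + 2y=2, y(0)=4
Take L of both sides: sY(s) - 4 + 2Y(s)=2/s
Y(s)(s + 2)=2/s + 4
Y(s)=2/(s(s + 2)) + 4/(s + 2)
Partial fractions: 2/(s(s + 2))=1/s - 1/(s + 2)
So Y(s)=1/s + 3/(s + 2)
Inverse transform (L^(-1){1/s}=1, L^(-1){1/(s + 2)}=e^(-2t)):

Answer: y(t)=1 + 3·e^(-2t)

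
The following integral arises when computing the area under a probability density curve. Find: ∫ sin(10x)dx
Using substitution u = 10x: ∫ sin(u) du/10 = -cos(u)/10+C

Answer: (-1/10)cos(10x)+C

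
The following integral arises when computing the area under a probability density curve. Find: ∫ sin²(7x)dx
Using identity sin²(u)=(1 - cos(2u))/2:
∫ (1 - cos(14x))/2 dx=x/2 - sin(14x)/28+C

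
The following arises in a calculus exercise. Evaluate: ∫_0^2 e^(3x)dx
Antiderivative: (1/3)e^(3x)
Evaluate: (1/3)(e^6 - 1)

Answer: (e^6 - 1)/3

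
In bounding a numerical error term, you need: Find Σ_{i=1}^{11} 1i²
= 1·n(n+1)(2n+1)/6 = 1·11·12·23/6 = 506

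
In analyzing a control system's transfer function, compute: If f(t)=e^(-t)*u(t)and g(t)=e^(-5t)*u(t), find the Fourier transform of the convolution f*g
By the convolution theorem: F{f*g} = F(omega)*G(omega)
F(omega) = 1/(1 + j*omega), G(omega) = 1/(5 + j*omega)
F{f*g} = 1/((1 + j*omega)(5 + j*omega))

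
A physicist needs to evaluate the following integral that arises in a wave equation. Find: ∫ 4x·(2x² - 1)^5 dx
Let u=2x² - 1, du=4x dx
∫ u^5 du=u^6/6 + C

Answer: (2x² - 1)^6/6 + C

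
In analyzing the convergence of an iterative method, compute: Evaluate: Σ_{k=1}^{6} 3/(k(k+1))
Partial fractions: 3/(k(k+1)) = 3/k - 3/(k+1)
Telescoping sum: 3(1-1/7) = 3·6/7

Answer: 18/7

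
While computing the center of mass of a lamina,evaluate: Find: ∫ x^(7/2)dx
Power rule: ∫ x^(7/2) dx=x^(9/2)/(9/2) + C

Answer: (2/9)·x^(9/2) + C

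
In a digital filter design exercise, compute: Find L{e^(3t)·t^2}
First shifting: L{e^(at)f(t)}=F(s-a)
L{t^2}=2/s^3
Shift s → s-3: 2/(s-3)^3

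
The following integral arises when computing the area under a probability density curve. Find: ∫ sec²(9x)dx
Since d/dx[tan(9x)]=9sec²(9x), integral=tan(9x)/9 + C

Answer: (1/9)tan(9x) + C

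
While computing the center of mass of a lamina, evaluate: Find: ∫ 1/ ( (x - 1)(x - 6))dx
Partial fractions: 1/((x-1)(x-6))=A/(x-1)+B/(x-6)
A=-1/5, B=1/5
∫ [-1/5· 1/(x-1)+1/5· 1/(x-6)] dx
=(1/5)[ln|x-6| - ln|x-1|]+C

Answer: (1/5)·ln|(x-6)/(x-1)|+C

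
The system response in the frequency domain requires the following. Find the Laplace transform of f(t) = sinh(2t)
L{sinh(at)}=a/(s²-a²)
L{sinh(2t)}=2/(s²-4)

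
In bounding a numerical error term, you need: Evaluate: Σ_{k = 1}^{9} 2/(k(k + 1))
Partial fractions: 2/(k(k+1)) = 2/k - 2/(k+1)
Telescoping sum: 2(1-1/10) = 2·9/10

Answer: 9/5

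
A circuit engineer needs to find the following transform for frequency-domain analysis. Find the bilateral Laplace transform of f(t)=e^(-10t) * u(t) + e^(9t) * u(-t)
For e^(-10t)*u(t): L = 1/(s+10), Re(s) > -10
For e^(9t)*u(-t): L = -1/(s-9), Re(s) < 9
Combined: F(s) = 1/(s+10)-1/(s-9), -10 < Re(s) < 9

Answer: 1/(s+10)-1/(s-9), ROC: -10 < Re(s) < 9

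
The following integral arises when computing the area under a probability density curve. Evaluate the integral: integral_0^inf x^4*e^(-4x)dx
This is a Gamma integral. Substitute u = 4x (du = 4 dx):
integral_0^inf x^4 * e^(-4x) dx = (1/4^5) integral_0^inf u^4 * e^(-u) du
= Gamma(5)/4^5 = 4!/4^5 = 24/1024

Answer: 3/128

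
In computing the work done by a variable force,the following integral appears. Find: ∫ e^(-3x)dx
Since d/dx[e^(-3x)]=-3e^(-3x), we get -1/3 e^(-3x) + C

Answer: (-1/3)e^(-3x) + C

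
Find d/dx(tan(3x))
Chain rule: d/dx[tan(u)]=sec²(u)·u' where u=3x
u'=3

Answer: 3·sec²(3x)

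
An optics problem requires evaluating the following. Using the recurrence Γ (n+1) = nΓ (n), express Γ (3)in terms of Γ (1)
Γ(3)=2Γ(2)=2·1Γ(1)=...=2!·Γ(1)=2·Γ(1)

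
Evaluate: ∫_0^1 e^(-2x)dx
Antiderivative: (1/(-2))e^(-2x)
Evaluate: (1/(-2))(e^-2 - 1)

Answer: (e^-2 - 1)/(-2)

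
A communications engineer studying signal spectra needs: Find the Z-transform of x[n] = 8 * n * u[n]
Z{n * u[n]}=z/(z-1)^2
By linearity: Z{8 * n * u[n]}=8z/(z-1)^2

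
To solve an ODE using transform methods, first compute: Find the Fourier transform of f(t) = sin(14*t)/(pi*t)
sin(W*t)/(pi*t) = (W/pi)*sinc(W*t/pi) is the impulse response of the ideal low-pass filter with cutoff W (here W = 14).
Its Fourier transform is a rectangular function:
F(omega) = 1 for |omega| < 14, 0 otherwise

Answer: rect(omega/28) [i.e., 1 for |omega| < 14, 0 otherwise]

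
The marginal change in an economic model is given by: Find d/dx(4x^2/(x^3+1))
Quotient rule: (f/g)' = (f'g - fg')/g²
f = 4x^2, f' = 8x
g = x^3+1, g' = 3x^2

Answer: (8x·(x^3+1)-12x^4)/(x^3+1)²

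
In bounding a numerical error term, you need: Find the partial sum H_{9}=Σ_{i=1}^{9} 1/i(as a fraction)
H_9=1 + 1/2 + 1/3 + ... + 1/9
=7129/2520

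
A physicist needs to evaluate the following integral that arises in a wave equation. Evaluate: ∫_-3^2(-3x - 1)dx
Step 1: Find antiderivative F(x) = (-3/2)x^2 - x
Step 2: F(2) - F(-3) = -8 - (-21/2) = 5/2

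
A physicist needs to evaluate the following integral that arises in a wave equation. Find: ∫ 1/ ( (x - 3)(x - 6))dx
Partial fractions: 1/((x-3)(x-6))=A/(x-3)+B/(x-6)
A=-1/3, B=1/3
∫ [-1/3· 1/(x-3)+1/3· 1/(x-6)] dx
=(1/3)[ln|x-6| - ln|x-3|]+C

Answer: (1/3)·ln|(x-6)/(x-3)|+C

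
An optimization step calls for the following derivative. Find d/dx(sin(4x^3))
Chain rule: d/dx[sin(u)]=cos(u)·u' where u=4x^3
u'=12x^2

Answer: 12x^2·cos(4x^3)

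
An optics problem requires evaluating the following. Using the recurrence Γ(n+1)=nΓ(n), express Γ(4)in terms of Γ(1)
Γ(4)=3Γ(3)=3·2Γ(2)=...=3!·Γ(1)=6·Γ(1)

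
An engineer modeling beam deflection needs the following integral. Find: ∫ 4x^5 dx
Using power rule: ∫ 4x^5 dx=4/6 x^6+C=(2/3)x^6+C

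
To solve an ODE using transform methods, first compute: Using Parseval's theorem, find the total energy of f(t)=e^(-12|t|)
Parseval's theorem: E=integral |f(t)|^2 dt=(1/2pi) integral |F(omega)|^2 domega
E=integral_{-inf}^{inf} e^(-24|t|) dt=2*integral_0^inf e^(-24t) dt=2/(2*12)=1/12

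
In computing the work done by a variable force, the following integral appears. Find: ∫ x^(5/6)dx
Power rule: ∫ x^(5/6) dx = x^(11/6)/(11/6)+C

Answer: (6/11)·x^(11/6)+C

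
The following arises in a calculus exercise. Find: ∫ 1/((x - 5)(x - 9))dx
Partial fractions: 1/((x-5)(x-9)) = A/(x-5) + B/(x-9)
A = -1/4, B = 1/4
∫ [-1/4· 1/(x-5) + 1/4· 1/(x-9)] dx
= (1/4)[ln|x-9| - ln|x-5|] + C

Answer: (1/4)·ln|(x-9)/(x-5)| + C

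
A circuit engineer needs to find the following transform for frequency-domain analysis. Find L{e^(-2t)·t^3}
First shifting: L{e^(at)f(t)} = F(s-a)
L{t^3} = 6/s^4
Shift s → s + 2: 6/(s + 2)^4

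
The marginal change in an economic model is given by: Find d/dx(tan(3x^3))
Chain rule: d/dx[tan(u)]=sec²(u)·u' where u=3x^3
u'=9x^2

Answer: 9x^2·sec²(3x^3)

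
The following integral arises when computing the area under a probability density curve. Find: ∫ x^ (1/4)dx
Power rule: ∫ x^(1/4) dx=x^(5/4)/(5/4)+C

Answer: (4/5)·x^(5/4)+C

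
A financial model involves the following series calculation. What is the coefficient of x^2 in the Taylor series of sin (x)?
sin(x) has only odd powers. Coefficient of x^2=0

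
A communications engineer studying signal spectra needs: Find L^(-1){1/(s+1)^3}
L^(-1){1/(s-a)^n}=t^(n-1)·e^(at)/(n-1)!
Here a=-1, n=3: t^2·e^(-t)/2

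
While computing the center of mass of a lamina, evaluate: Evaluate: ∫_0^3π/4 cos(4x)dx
Antiderivative: sin(4x)/4
Evaluate at bounds: [sin(4·3π/4)/4] - [sin(4·0)/4]
=((0) - (0))/4=0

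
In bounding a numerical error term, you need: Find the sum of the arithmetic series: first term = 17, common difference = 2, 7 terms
Last term: a_n=17 + (7 - 1)·2=29
Sum=n(a_1 + a_n)/2=7(17 + 29)/2=161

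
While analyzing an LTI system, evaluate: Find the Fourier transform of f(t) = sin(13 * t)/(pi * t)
sin(W*t)/(pi*t) = (W/pi)*sinc(W*t/pi) is the impulse response of the ideal low-pass filter with cutoff W (here W = 13).
Its Fourier transform is a rectangular function:
F(omega) = 1 for |omega| < 13, 0 otherwise

Answer: rect(omega/26) [i.e., 1 for |omega| < 13, 0 otherwise]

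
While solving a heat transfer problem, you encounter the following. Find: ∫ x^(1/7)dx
Power rule: ∫ x^(1/7) dx = x^(8/7)/(8/7)+C

Answer: (7/8)·x^(8/7)+C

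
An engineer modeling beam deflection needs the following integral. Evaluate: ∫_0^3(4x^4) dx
Step 1: Find antiderivative F(x)=(4/5)x^5
Step 2: F(3) - F(0)=972/5 - (0)=972/5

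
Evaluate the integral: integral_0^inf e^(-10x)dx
integral_0^inf e^(-10x) dx = [-1/10 * e^(-10x)]_0^inf
= 0 - (-1/10) = 1/10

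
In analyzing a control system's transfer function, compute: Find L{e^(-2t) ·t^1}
First shifting: L{e^(at)f(t)} = F(s-a)
L{t^1} = 1/s^2
Shift s → s + 2: 1/(s + 2)^2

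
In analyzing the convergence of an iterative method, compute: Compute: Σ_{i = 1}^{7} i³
Using formula: Σ i^3=[n(n + 1)/2]²=[7·8/2]²=784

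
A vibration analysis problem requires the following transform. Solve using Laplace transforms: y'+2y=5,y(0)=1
Take L of both sides: sY(s)-1+2Y(s) = 5/s
Y(s)(s+2) = 5/s+1
Y(s) = 5/(s(s+2))+1/(s+2)
Partial fractions: 5/(s(s+2)) = (5/2)/s - (5/2)/(s+2)
So Y(s) = (5/2)/s - (3/2)/(s+2)
Inverse transform (L^(-1){1/s} = 1, L^(-1){1/(s+2)} = e^(-2t)):

Answer: y(t) = 5/2 - (3/2)·e^(-2t)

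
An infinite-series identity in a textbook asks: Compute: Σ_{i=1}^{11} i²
Using formula: Σ i^2 = n(n+1)(2n+1)/6 = 11·12·23/6 = 506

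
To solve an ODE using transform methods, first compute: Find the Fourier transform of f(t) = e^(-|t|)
Using the standard pair: F{e^(-a|t|)}=2a/(a^2 + omega^2)
With a=1: F(omega)=2/(1 + omega^2)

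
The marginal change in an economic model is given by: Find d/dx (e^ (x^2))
Chain rule: d/dx[e^u]=e^u · u' where u=x^2
u'=2x

Answer: 2x·e^(x^2)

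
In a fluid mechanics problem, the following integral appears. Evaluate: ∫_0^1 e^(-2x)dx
Antiderivative: (1/(-2))e^(-2x)
Evaluate: (1/(-2))(e^-2 - 1)

Answer: (e^-2 - 1)/(-2)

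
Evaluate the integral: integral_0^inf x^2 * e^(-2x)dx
This is a Gamma integral. Substitute u=2x (du=2 dx):
integral_0^inf x^2*e^(-2x) dx=(1/2^3) integral_0^inf u^2*e^(-u) du
=Gamma(3)/2^3=2!/2^3=2/8

Answer: 1/4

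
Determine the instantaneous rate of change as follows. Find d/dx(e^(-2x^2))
Chain rule: d/dx[e^u] = e^u · u' where u = -2x^2
u' = -4x

Answer: -4x·e^(-2x^2)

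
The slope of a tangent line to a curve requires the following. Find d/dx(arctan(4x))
d/dx[arctan(u)]=u'/(1+u²), u=4x, u'=4

Answer: 4/(1+16x²)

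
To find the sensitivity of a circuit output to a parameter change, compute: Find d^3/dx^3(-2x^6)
Apply power rule 3 times:
d^1: -12x^5
d^2: -60x^4
d^3: -240x^3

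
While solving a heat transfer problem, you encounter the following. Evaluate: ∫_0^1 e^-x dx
Antiderivative: -e^-x
Evaluate: -(e^-1-1)

Answer: (e^-1-1)/(-1)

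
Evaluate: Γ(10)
Γ(n)=(n-1)! for positive integers
Γ(10)=9!=362880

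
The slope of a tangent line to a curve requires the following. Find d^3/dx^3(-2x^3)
Apply power rule 3 times:
d^1: -6x^2
d^2: -12x
d^3: -12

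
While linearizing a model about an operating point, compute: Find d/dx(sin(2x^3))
Chain rule: d/dx[sin(u)]=cos(u)·u' where u=2x^3
u'=6x^2

Answer: 6x^2·cos(2x^3)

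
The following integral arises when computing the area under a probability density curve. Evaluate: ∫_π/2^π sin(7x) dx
Antiderivative: -cos(7x)/7
Evaluate at bounds: [-cos(7·π)/7] - [-cos(7·π/2)/7]
= (-(-1)+(0))/7 = 1/7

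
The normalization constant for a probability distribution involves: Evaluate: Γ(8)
Γ(n) = (n-1)! for positive integers
Γ(8) = 7! = 5040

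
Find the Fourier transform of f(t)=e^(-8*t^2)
The Fourier transform of a Gaussian e^(-a*t^2) is sqrt(pi/a)*e^(-omega^2/(4a)).
With a=8: F(omega)=sqrt(pi/8)*e^(-omega^2/32)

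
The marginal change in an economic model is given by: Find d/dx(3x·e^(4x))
Product rule: (fg)' = f'g + fg'
f = 3x, f' = 3
g = e^(4x), g' = 4·e^(4x)

Answer: 3·e^(4x) + 12x·e^(4x)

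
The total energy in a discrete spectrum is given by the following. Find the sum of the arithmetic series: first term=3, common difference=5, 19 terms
Last term: a_n=3+(19-1)·5=93
Sum=n(a_1+a_n)/2=19(3+93)/2=912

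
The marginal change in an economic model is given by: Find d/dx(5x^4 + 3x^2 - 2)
Power rule: d/dx(ax^n) = n·a·x^(n-1)
Term by term: 20·x^3+6·x

Answer: 20x^3+6x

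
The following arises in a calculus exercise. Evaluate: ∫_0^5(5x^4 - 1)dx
Step 1: Find antiderivative F(x)=x^5 - x
Step 2: F(5) - F(0)=3120 - (0)=3120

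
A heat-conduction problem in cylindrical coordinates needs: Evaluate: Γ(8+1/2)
Γ(n+1/2) = (2n)!√π/(4^n·n!)
= 20922789888000√π/(65536·40320) = (2027025/256)·√π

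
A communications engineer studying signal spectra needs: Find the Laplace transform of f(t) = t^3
L{t^n} = n!/s^(n + 1)
L{t^3} = 3!/s^4 = 6/s^4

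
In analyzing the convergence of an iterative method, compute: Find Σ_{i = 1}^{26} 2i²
=2·n(n + 1)(2n + 1)/6=2·26·27·53/6=12402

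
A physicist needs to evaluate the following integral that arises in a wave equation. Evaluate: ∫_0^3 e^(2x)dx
Antiderivative: (1/2)e^(2x)
Evaluate: (1/2)(e^6-1)

Answer: (e^6-1)/2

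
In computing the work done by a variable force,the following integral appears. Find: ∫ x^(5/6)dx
Power rule: ∫ x^(5/6) dx=x^(11/6)/(11/6)+C

Answer: (6/11)·x^(11/6)+C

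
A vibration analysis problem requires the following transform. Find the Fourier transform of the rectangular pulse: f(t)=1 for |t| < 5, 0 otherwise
F(omega)=integral from -5 to 5 of e^(-j * omega * t) dt
=2 * sin(5 * omega)/omega=10 * sinc(5 * omega/pi)

Answer: 2 * sin(5 * omega)/omega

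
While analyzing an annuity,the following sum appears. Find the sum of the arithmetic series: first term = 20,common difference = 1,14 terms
Last term: a_n = 20+(14-1)·1 = 33
Sum = n(a_1+a_n)/2 = 14(20+33)/2 = 371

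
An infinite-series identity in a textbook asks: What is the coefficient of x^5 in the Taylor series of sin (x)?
sin(x)=Σ (-1)^k x^(2k + 1)/(2k + 1)!
For x^5: (-1)^2/5!=1/120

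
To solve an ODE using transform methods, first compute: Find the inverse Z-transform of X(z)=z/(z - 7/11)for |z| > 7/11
Standard pair: z/(z-a) <-> a^n*u[n] for causal signals
With a=7/11: x[n]=(7/11)^n*u[n]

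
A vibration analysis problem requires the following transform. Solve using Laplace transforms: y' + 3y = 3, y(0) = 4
Take L of both sides: sY(s) - 4 + 3Y(s)=3/s
Y(s)(s + 3)=3/s + 4
Y(s)=3/(s(s + 3)) + 4/(s + 3)
Partial fractions: 3/(s(s + 3))=1/s - 1/(s + 3)
So Y(s)=1/s + 3/(s + 3)
Inverse transform (L^(-1){1/s}=1, L^(-1){1/(s + 3)}=e^(-3t)):

Answer: y(t)=1 + 3·e^(-3t)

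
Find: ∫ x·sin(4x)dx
By parts: u=x, dv=sin(4x) dx
du=dx, v=-cos(4x)/4
=-x·cos(4x)/4+sin(4x)/4²+C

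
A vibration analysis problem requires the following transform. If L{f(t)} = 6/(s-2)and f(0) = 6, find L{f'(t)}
L{f'(t)} = s·F(s) - f(0) = 6s/(s-2)-6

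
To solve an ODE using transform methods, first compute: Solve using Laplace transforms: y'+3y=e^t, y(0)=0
Take L: sY - 0 + 3Y=1/(s-1)
Y(s + 3)=1/(s-1) + 0
Y=1/((s-1)(s + 3)) + 0/(s + 3)
Partial fractions: 1/((s-1)(s + 3))=(1/4)/(s-1) - (1/4)/(s + 3)
So Y=(1/4)/(s-1) - (1/4)/(s + 3)
Inverse Laplace transform (L^(-1){1/(s-1)}=e^t, L^(-1){1/(s + 3)}=e^(-3t)):

Answer: y(t)=(1/4)·e^t - (1/4)·e^(-3t)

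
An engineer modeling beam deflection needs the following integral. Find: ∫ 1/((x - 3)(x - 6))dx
Partial fractions: 1/((x-3)(x-6)) = A/(x-3)+B/(x-6)
A = -1/3, B = 1/3
∫ [-1/3· 1/(x-3)+1/3· 1/(x-6)] dx
= (1/3)[ln|x-6| - ln|x-3|]+C

Answer: (1/3)·ln|(x-6)/(x-3)|+C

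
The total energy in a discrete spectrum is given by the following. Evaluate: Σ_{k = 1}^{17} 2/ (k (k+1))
Partial fractions: 2/(k(k + 1))=2/k - 2/(k + 1)
Telescoping sum: 2(1 - 1/18)=2·17/18

Answer: 17/9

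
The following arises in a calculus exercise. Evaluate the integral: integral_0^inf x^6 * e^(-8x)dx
This is a Gamma integral. Substitute u=8x (du=8 dx):
integral_0^inf x^6 * e^(-8x) dx=(1/8^7) integral_0^inf u^6 * e^(-u) du
=Gamma(7)/8^7=6!/8^7=720/2097152

Answer: 45/131072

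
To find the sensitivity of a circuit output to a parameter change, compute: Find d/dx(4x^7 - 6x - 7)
Power rule: d/dx(ax^n) = n·a·x^(n-1)
Term by term: 28·x^6-6

Answer: 28x^6-6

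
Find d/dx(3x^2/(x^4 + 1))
Quotient rule: (f/g)' = (f'g - fg')/g²
f = 3x^2, f' = 6x
g = x^4 + 1, g' = 4x^3

Answer: (6x·(x^4 + 1) - 12x^5)/(x^4 + 1)²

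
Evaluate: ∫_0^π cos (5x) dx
Antiderivative: sin(5x)/5
Evaluate at bounds: [sin(5·π)/5] - [sin(5·0)/5]
=((0) - (0))/5=0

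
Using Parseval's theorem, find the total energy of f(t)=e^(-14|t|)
Parseval's theorem: E=integral |f(t)|^2 dt=(1/2pi) integral |F(omega)|^2 domega
E=integral_{-inf}^{inf} e^(-28|t|) dt=2 * integral_0^inf e^(-28t) dt=2/(2 * 14)=1/14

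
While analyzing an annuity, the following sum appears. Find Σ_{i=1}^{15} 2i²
=2·n(n + 1)(2n + 1)/6=2·15·16·31/6=2480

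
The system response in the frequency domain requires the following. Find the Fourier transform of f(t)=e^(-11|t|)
Using the standard pair: F{e^(-a|t|)}=2a/(a^2+omega^2)
With a=11: F(omega)=22/(121+omega^2)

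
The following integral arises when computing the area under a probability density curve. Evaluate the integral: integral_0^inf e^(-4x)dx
integral_0^inf e^(-4x) dx=[-1/4 * e^(-4x)]_0^inf
=0 - (-1/4)=1/4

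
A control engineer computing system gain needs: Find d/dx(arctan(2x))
d/dx[arctan(u)]=u'/(1 + u²), u=2x, u'=2

Answer: 2/(1 + 4x²)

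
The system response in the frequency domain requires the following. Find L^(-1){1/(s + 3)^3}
L^(-1){1/(s-a)^n} = t^(n-1)·e^(at)/(n-1)!
Here a = -3, n = 3: t^2·e^(-3t)/2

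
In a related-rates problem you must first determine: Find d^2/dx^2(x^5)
Apply power rule 2 times:
d^1: 5x^4
d^2: 20x^3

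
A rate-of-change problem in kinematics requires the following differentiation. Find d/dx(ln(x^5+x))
Chain rule: d/dx[ln(u)]=u'/u where u=x^5+x
u'=5x^4+1

Answer: (5x^4+1)/(x^5+x)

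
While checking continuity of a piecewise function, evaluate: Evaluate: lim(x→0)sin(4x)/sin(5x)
sin(u) ≈ u for small u:
sin(4x)/sin(5x) ≈ 4x/(5x) = 4/5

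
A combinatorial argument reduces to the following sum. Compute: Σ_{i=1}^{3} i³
Using formula: Σ i^3=[n(n + 1)/2]²=[3·4/2]²=36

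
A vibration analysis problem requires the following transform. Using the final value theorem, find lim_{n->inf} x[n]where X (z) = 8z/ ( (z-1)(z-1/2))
Final value theorem: lim x[n] = lim_{z->1} (z-1)*X(z)
(z-1)*X(z) = 8z/(z-1/2)
As z->1: 8/(1-1/2) = 8/(1/2) = 16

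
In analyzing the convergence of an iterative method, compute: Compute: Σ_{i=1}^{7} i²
Using formula: Σ i^2 = n(n+1)(2n+1)/6 = 7·8·15/6 = 140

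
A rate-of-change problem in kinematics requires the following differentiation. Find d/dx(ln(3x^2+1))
Chain rule: d/dx[ln(u)]=u'/u where u=3x^2+1
u'=6x

Answer: (6x)/(3x^2+1)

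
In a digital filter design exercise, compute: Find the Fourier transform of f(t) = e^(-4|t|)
Using the standard pair: F{e^(-a|t|)} = 2a/(a^2+omega^2)
With a = 4: F(omega) = 8/(16+omega^2)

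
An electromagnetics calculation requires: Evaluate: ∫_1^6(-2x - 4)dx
Step 1: Find antiderivative F(x)=-x^2-4x
Step 2: F(6) - F(1)=-60 - (-5)=-55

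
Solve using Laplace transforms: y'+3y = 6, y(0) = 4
Take L of both sides: sY(s) - 4 + 3Y(s)=6/s
Y(s)(s + 3)=6/s + 4
Y(s)=6/(s(s + 3)) + 4/(s + 3)
Partial fractions: 6/(s(s + 3))=2/s - 2/(s + 3)
So Y(s)=2/s + 2/(s + 3)
Inverse transform (L^(-1){1/s}=1, L^(-1){1/(s + 3)}=e^(-3t)):

Answer: y(t)=2 + 2·e^(-3t)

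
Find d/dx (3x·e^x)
Product rule: (fg)' = f'g+fg'
f = 3x, f' = 3
g = e^x, g' = e^x

Answer: 3·e^x+3x·e^x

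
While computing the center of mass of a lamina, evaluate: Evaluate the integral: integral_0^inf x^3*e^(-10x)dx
This is a Gamma integral. Substitute u = 10x (du = 10 dx):
integral_0^inf x^3*e^(-10x) dx = (1/10^4) integral_0^inf u^3*e^(-u) du
= Gamma(4)/10^4 = 3!/10^4 = 6/10000

Answer: 3/5000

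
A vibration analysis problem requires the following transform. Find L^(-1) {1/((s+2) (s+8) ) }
Partial fractions: 1/((s+2)(s+8)) = A/(s+2)+B/(s+8)
Cover-up: A = 1/(s+8)|_{s = -2} = 1/6; B = 1/(s+2)|_{s = -8} = -1/6
L^(-1) = (1/6)e^(-2t) - (1/6)e^(-8t)

Answer: (1/6)(e^(-2t) - e^(-8t))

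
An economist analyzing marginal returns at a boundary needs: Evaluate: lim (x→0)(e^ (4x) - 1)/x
L'Hôpital (0/0): lim 4e^(4x)/1 = 4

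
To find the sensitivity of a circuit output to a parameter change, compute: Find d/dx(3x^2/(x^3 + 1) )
Quotient rule: (f/g)'=(f'g - fg')/g²
f=3x^2, f'=6x
g=x^3 + 1, g'=3x^2

Answer: (6x·(x^3 + 1) - 9x^4)/(x^3 + 1)²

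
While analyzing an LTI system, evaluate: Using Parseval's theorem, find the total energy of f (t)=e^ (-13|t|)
Parseval's theorem: E = integral |f(t)|^2 dt = (1/2pi) integral |F(omega)|^2 domega
E = integral_{-inf}^{inf} e^(-26|t|) dt = 2*integral_0^inf e^(-26t) dt = 2/(2*13) = 1/13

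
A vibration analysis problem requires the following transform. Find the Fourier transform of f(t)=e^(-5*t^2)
The Fourier transform of a Gaussian e^(-a*t^2) is sqrt(pi/a)*e^(-omega^2/(4a)).
With a = 5: F(omega) = sqrt(pi/5)*e^(-omega^2/20)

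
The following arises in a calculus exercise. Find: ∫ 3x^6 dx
Using power rule: ∫ 3x^6 dx = 3/7 x^7 + C = (3/7)x^7 + C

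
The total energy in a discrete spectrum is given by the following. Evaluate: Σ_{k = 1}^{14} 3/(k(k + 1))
Partial fractions: 3/(k(k+1))=3/k - 3/(k+1)
Telescoping sum: 3(1-1/15)=3·14/15

Answer: 14/5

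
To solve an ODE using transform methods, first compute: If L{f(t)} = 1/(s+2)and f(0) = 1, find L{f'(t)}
L{f'(t)}=s·F(s) - f(0)=s/(s+2)-1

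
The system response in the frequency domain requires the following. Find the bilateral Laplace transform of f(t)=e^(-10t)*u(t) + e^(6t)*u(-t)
For e^(-10t) * u(t): L = 1/(s + 10), Re(s) > -10
For e^(6t) * u(-t): L = -1/(s-6), Re(s) < 6
Combined: F(s) = 1/(s + 10) - 1/(s-6), -10 < Re(s) < 6

Answer: 1/(s + 10) - 1/(s-6), ROC: -10 < Re(s) < 6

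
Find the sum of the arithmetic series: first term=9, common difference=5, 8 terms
Last term: a_n=9 + (8 - 1)·5=44
Sum=n(a_1 + a_n)/2=8(9 + 44)/2=212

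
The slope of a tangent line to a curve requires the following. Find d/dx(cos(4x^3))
Chain rule: d/dx[cos(u)] = -sin(u)·u' where u = 4x^3
u' = 12x^2

Answer: -12x^2·sin(4x^3)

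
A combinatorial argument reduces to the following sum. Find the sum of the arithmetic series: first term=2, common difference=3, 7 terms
Last term: a_n = 2+(7-1)·3 = 20
Sum = n(a_1+a_n)/2 = 7(2+20)/2 = 77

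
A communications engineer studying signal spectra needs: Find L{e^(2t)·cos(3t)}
First shifting: L{e^(at)f(t)} = F(s-a)
L{cos(3t)} = s/(s² + 9)
Shift: (s-2)/((s-2)² + 9)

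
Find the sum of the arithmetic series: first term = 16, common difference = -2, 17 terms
Last term: a_n=16 + (17 - 1)·-2=-16
Sum=n(a_1 + a_n)/2=17(16 + (-16))/2=0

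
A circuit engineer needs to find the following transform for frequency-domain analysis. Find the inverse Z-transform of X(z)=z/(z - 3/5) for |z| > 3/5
Standard pair: z/(z-a) <-> a^n * u[n] for causal signals
With a = 3/5: x[n] = (3/5)^n * u[n]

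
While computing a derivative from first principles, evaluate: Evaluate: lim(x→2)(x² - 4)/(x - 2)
Factor: (x² - 4)=(x-2)(x + 2)
Cancel (x-2): lim(x→2) (x + 2)=4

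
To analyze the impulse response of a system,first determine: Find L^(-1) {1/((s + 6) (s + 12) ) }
Partial fractions: 1/((s+6)(s+12)) = A/(s+6)+B/(s+12)
Cover-up: A = 1/(s+12)|_{s = -6} = 1/6; B = 1/(s+6)|_{s = -12} = -1/6
L^(-1) = (1/6)e^(-6t) - (1/6)e^(-12t)

Answer: (1/6)(e^(-6t) - e^(-12t))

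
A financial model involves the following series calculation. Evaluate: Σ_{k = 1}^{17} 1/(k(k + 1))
Partial fractions: 1/(k(k+1))=1/k - 1/(k+1)
Telescoping sum: 1(1-1/18)=1·17/18

Answer: 17/18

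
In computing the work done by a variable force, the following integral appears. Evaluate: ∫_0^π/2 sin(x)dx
Antiderivative: -cos(x)
Evaluate at bounds: [-cos(1·π/2)/1] - [-cos(1·0)/1]
= (-(0)+(1))/1 = 1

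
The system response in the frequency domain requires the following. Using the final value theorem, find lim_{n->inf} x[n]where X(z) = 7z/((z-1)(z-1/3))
Final value theorem: lim x[n] = lim_{z->1} (z-1)*X(z)
(z-1)*X(z) = 7z/(z-1/3)
As z->1: 7/(1-1/3) = 7/(2/3) = 21/2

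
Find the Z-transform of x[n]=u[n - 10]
Using the time-shift property: Z{u[n-10]}=z^(-10)*z/(z-1)
=z^(-9)/(z-1)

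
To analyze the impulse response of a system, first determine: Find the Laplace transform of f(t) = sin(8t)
L{sin(wt)} = w/(s² + w²)
L{sin(8t)} = 8/(s² + 64)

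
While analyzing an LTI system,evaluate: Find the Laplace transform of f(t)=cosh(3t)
L{cosh(at)}=s/(s²-a²)
L{cosh(3t)}=s/(s²-9)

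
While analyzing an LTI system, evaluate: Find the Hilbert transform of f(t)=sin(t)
The Hilbert transform shifts each frequency component by -pi/2.
H{sin(wt)} = -cos(wt)
With w = 1: H{sin(t)} = -cos(t)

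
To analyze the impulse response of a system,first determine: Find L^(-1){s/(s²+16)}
L^(-1){s/(s² + w²)}=cos(wt)
Here w=4

Answer: cos(4t)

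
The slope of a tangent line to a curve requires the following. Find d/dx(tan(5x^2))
Chain rule: d/dx[tan(u)] = sec²(u)·u' where u = 5x^2
u' = 10x

Answer: 10x·sec²(5x^2)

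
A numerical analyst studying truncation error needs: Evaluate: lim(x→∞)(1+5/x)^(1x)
Rewrite as [(1+5/x)^x]^1.
lim(1+5/x)^x=e^5, so limit=(e^5)^1=e^5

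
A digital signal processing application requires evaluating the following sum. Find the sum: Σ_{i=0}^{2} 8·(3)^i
Geometric series: S = a(1 - r^n)/(1 - r)
a = 8, r = 3, n = 3
S = 8(1-27)/-2 = 104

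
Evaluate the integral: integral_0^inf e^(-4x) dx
integral_0^inf e^(-4x) dx=[-1/4*e^(-4x)]_0^inf
=0 - (-1/4)=1/4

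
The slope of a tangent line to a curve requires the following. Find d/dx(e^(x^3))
Chain rule: d/dx[e^u]=e^u · u' where u=x^3
u'=3x^2

Answer: 3x^2·e^(x^3)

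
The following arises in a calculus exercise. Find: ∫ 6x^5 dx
Using power rule: ∫ 6x^5 dx=6/6 x^6 + C=x^6 + C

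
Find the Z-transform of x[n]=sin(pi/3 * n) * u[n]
Z{sin(w0*n)*u[n]} = z*sin(w0)/(z^2 - 2z*cos(w0) + 1)
With w0 = pi/3: X(z) = z*sin(pi/3)/(z^2 - 2z*cos(pi/3) + 1)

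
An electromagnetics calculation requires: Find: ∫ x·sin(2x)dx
By parts: u = x, dv = sin(2x) dx
du = dx, v = -cos(2x)/2
= -x·cos(2x)/2 + sin(2x)/2² + C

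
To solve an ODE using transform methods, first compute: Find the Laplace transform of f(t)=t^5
L{t^n}=n!/s^(n+1)
L{t^5}=5!/s^6=120/s^6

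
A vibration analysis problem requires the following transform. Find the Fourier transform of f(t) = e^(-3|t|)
Using the standard pair: F{e^(-a|t|)}=2a/(a^2 + omega^2)
With a=3: F(omega)=6/(9 + omega^2)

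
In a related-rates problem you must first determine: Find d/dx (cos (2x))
Chain rule: d/dx[cos(u)] = -sin(u)·u' where u = 2x
u' = 2

Answer: -2·sin(2x)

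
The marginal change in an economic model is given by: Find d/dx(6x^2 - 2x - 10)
Power rule: d/dx(ax^n)=n·a·x^(n-1)
Term by term: 12·x - 2

Answer: 12x - 2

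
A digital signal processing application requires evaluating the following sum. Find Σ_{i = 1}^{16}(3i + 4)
= 3·Σ i+4·16 = 3·136+64 = 472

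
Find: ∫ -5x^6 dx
Using power rule: ∫ -5x^6 dx = -5/7 x^7+C = (-5/7)x^7+C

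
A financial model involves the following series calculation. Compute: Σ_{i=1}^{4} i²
Using formula: Σ i^2=n(n+1)(2n+1)/6=4·5·9/6=30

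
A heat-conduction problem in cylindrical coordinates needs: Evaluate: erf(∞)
erf(∞) = 1 (the error function converges to 1)

Answer: 1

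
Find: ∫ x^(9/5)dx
Power rule: ∫ x^(9/5) dx=x^(14/5)/(14/5)+C

Answer: (5/14)·x^(14/5)+C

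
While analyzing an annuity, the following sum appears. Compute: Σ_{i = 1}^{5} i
Using formula: Σ i^1=n(n+1)/2=5·6/2=15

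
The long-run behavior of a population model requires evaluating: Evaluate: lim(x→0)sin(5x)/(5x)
L'Hôpital (0/0): lim 5cos(5x)/5=5/5

Answer: 1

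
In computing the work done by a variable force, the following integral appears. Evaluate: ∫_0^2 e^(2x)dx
Antiderivative: (1/2)e^(2x)
Evaluate: (1/2)(e^4 - 1)

Answer: (e^4 - 1)/2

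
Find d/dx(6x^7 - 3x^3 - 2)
Power rule: d/dx(ax^n) = n·a·x^(n-1)
Term by term: 42·x^6-9·x^2

Answer: 42x^6-9x^2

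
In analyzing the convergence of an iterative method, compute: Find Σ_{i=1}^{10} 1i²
= 1·n(n + 1)(2n + 1)/6 = 1·10·11·21/6 = 385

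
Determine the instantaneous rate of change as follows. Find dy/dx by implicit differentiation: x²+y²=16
Differentiate both sides: 2x + 2y·(dy/dx)=0
Solve: dy/dx=-2x/(2y)=-x/y

Answer: dy/dx=-x/y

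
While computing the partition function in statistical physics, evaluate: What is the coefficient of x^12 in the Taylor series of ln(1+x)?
ln(1 + x)=Σ (-1)^(n + 1) x^n/n
Coefficient of x^12=(-1)^13/12=-1/12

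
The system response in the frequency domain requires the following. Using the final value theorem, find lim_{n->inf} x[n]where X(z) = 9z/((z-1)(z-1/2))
Final value theorem: lim x[n]=lim_{z->1} (z-1)*X(z)
(z-1)*X(z)=9z/(z-1/2)
As z->1: 9/(1 - 1/2)=9/(1/2)=18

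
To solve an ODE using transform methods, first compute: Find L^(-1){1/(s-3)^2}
L^(-1){1/(s-a)^n} = t^(n-1)·e^(at)/(n-1)!
Here a = 3, n = 2: t^1·e^(3t)/1

Answer: t·e^(3t)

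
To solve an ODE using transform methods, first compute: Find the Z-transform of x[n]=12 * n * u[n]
Z{n*u[n]}=z/(z-1)^2
By linearity: Z{12*n*u[n]}=12z/(z-1)^2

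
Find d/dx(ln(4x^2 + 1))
Chain rule: d/dx[ln(u)]=u'/u where u=4x^2 + 1
u'=8x

Answer: (8x)/(4x^2 + 1)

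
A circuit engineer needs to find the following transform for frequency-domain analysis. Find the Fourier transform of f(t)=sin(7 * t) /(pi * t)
sin(W * t)/(pi * t) = (W/pi) * sinc(W * t/pi) is the impulse response of the ideal low-pass filter with cutoff W (here W = 7).
Its Fourier transform is a rectangular function:
F(omega) = 1 for |omega| < 7, 0 otherwise

Answer: rect(omega/14) [i.e., 1 for |omega| < 7, 0 otherwise]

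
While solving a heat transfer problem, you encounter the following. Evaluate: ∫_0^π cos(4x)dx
Antiderivative: sin(4x)/4
Evaluate at bounds: [sin(4·π)/4] - [sin(4·0)/4]
=((0) - (0))/4=0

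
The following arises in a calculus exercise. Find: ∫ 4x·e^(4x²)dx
Let u=4x², du=8x dx
∫ (1/2)e^u du=e^u/2+C

Answer: e^(4x²)/2+C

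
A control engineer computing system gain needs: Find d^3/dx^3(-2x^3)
Apply power rule 3 times:
d^1: -6x^2
d^2: -12x
d^3: -12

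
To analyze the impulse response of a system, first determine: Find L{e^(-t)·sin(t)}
First shifting: L{e^(at)f(t)} = F(s-a)
L{sin(t)} = 1/(s² + 1)
Shift: 1/((s + 1)² + 1)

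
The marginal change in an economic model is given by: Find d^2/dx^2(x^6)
Apply power rule 2 times:
d^1: 6x^5
d^2: 30x^4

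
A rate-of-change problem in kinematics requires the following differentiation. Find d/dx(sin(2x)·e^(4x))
Product rule: (fg)'=f'g + fg'
f=sin(2x), f'=2·cos(2x)
g=e^(4x), g'=4·e^(4x)

Answer: 2·cos(2x)·e^(4x) + 4·sin(2x)·e^(4x)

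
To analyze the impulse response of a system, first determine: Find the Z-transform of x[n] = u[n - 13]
Using the time-shift property: Z{u[n-13]} = z^(-13)*z/(z-1)
= z^(-12)/(z-1)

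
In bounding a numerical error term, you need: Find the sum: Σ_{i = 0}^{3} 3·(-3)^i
Geometric series: S=a(1 - r^n)/(1 - r)
a=3, r=-3, n=4
S=3(1 - 81)/4=-60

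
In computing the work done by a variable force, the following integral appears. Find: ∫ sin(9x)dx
Using substitution u=9x: ∫ sin(u) du/9=-cos(u)/9 + C

Answer: (-1/9)cos(9x) + C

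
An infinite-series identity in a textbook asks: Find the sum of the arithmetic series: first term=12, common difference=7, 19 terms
Last term: a_n = 12 + (19 - 1)·7 = 138
Sum = n(a_1 + a_n)/2 = 19(12 + 138)/2 = 1425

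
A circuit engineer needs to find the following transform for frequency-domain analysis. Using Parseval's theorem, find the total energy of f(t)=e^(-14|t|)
Parseval's theorem: E = integral |f(t)|^2 dt = (1/2pi) integral |F(omega)|^2 domega
E = integral_{-inf}^{inf} e^(-28|t|) dt = 2*integral_0^inf e^(-28t) dt = 2/(2*14) = 1/14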